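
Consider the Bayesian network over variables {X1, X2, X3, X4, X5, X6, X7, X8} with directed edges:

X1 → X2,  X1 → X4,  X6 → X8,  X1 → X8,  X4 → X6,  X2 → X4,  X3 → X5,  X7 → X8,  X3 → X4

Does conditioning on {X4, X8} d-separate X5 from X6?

No

3 paths connect X5 and X6; each must be blocked for d-separation to hold:
Path 1: X5 ← X3 → X4 → X6
  X4 is a chain here and X4 is conditioned on, so the path is blocked at X4.
Path 2: X5 ← X3 → X4 ← X1 → X8 ← X6
  X3 is a fork and X3 is not conditioned on; X4 is a collider and X4 is conditioned on, which opens it; X1 is a fork and X1 is not conditioned on; X8 is a collider and X8 is conditioned on, which opens it — no node blocks this path, so it is active.
Path 3: X5 ← X3 → X4 ← X2 ← X1 → X8 ← X6
  X3 is a fork and X3 is not conditioned on; X4 is a collider and X4 is conditioned on, which opens it; X2 is a chain and X2 is not conditioned on; X1 is a fork and X1 is not conditioned on; X8 is a collider and X8 is conditioned on, which opens it — no node blocks this path, so it is active.
At least one path is unblocked, so d-separation fails.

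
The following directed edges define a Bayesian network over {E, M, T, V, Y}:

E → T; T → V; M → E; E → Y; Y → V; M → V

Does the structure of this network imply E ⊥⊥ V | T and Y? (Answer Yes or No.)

No

3 paths connect E and V; each must be blocked for d-separation to hold:
Path 1: E → T → V
  T is a chain here and T is conditioned on, so the path is blocked at T.
Path 2: E → Y → V
  Y is a chain here and Y is conditioned on, so the path is blocked at Y.
Path 3: E ← M → V
  M is a fork and M is not conditioned on — no node blocks this path, so it is active.
Since the path E ← M → V is active, E and V are not d-separated given {T, Y}.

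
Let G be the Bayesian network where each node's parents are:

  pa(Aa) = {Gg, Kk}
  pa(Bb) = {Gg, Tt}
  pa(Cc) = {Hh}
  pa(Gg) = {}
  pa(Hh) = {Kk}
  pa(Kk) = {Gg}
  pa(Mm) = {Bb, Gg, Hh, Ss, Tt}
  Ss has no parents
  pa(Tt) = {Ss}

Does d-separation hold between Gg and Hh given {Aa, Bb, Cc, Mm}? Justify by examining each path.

No

There are 6 undirected paths between Gg and Hh; checking each against the conditioning set {Aa, Bb, Cc, Mm}:
Path 1: Gg → Bb ← Tt ← Ss → Mm ← Hh
  Bb is a collider and Bb is conditioned on, which opens it; Tt is a chain and Tt is not conditioned on; Ss is a fork and Ss is not conditioned on; Mm is a collider and Mm is conditioned on, which opens it — no node blocks this path, so it is active.
Path 2: Gg → Bb ← Tt → Mm ← Hh
  Bb is a collider and Bb is conditioned on, which opens it; Tt is a fork and Tt is not conditioned on; Mm is a collider and Mm is conditioned on, which opens it — no node blocks this path, so it is active.
Path 3: Gg → Bb → Mm ← Hh
  Bb is a chain here and Bb is conditioned on, so the path is blocked at Bb.
Path 4: Gg → Mm ← Hh
  Mm is a collider and Mm is conditioned on, which opens it — no node blocks this path, so it is active.
Path 5: Gg → Kk → Hh
  Kk is a chain and Kk is not conditioned on — no node blocks this path, so it is active.
Path 6: Gg → Aa ← Kk → Hh
  Aa is a collider and Aa is conditioned on, which opens it; Kk is a fork and Kk is not conditioned on — no node blocks this path, so it is active.
Because an active path exists, Gg and Hh are not d-separated.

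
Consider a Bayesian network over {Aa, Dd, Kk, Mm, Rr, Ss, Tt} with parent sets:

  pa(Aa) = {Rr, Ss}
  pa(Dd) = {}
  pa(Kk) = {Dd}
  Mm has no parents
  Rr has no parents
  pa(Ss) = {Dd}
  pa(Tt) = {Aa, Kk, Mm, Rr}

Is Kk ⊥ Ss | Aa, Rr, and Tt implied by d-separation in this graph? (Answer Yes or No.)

3 paths connect Kk and Ss; each must be blocked for d-separation to hold:
Path 1: Kk ← Dd → Ss
  Dd is a fork and Dd is not conditioned on — no node blocks this path, so it is active.
Path 2: Kk → Tt ← Rr → Aa ← Ss
  Rr is a fork here and Rr is conditioned on, so the path is blocked at Rr.
Path 3: Kk → Tt ← Aa ← Ss
  Aa is a chain here and Aa is conditioned on, so the path is blocked at Aa.
Since the path Kk ← Dd → Ss is active, Kk and Ss are not d-separated given {Aa, Rr, Tt}.

No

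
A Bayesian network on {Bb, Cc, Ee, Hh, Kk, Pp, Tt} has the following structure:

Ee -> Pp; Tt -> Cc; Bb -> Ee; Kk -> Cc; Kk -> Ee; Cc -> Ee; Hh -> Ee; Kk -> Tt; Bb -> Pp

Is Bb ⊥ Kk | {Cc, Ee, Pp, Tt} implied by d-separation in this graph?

No

There are 6 undirected paths between Bb and Kk; checking each against the conditioning set {Cc, Ee, Pp, Tt}:
Path 1: Bb → Pp ← Ee ← Cc ← Tt ← Kk
  Ee is a chain here and Ee is conditioned on, so the path is blocked at Ee.
Path 2: Bb → Pp ← Ee ← Cc ← Kk
  Ee is a chain here and Ee is conditioned on, so the path is blocked at Ee.
Path 3: Bb → Pp ← Ee ← Kk
  Ee is a chain here and Ee is conditioned on, so the path is blocked at Ee.
Path 4: Bb → Ee ← Cc ← Tt ← Kk
  Cc is a chain here and Cc is conditioned on, so the path is blocked at Cc.
Path 5: Bb → Ee ← Cc ← Kk
  Cc is a chain here and Cc is conditioned on, so the path is blocked at Cc.
Path 6: Bb → Ee ← Kk
  Ee is a collider and Ee is conditioned on, which opens it — no node blocks this path, so it is active.
Because an active path exists, Bb and Kk are not d-separated.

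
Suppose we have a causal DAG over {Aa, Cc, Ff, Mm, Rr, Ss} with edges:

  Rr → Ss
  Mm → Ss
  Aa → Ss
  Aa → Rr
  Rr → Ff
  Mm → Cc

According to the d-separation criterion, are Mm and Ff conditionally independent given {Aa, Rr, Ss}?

Yes

2 paths connect Mm and Ff; each must be blocked for d-separation to hold:
  1. Mm → Ss ← Rr → Ff — Ss:collider[open]; Rr:fork[blocks] ⇒ blocked
  2. Mm → Ss ← Aa → Rr → Ff — Ss:collider[open]; Aa:fork[blocks]; Rr:chain[blocks] ⇒ blocked
Since every path is blocked, d-separation holds.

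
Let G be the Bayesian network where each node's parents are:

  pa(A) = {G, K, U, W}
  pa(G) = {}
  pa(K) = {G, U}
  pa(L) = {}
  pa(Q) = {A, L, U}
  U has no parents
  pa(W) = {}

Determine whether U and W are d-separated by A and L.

No

We examine all 4 paths between U and W:
Path 1: U → K ← G → A ← W
  K is a collider and its descendant A is conditioned on, which opens it; G is a fork and G is not conditioned on; A is a collider and A is conditioned on, which opens it — no node blocks this path, so it is active.
Path 2: U → K → A ← W
  K is a chain and K is not conditioned on; A is a collider and A is conditioned on, which opens it — no node blocks this path, so it is active.
Path 3: U → A ← W
  A is a collider and A is conditioned on, which opens it — no node blocks this path, so it is active.
Path 4: U → Q ← A ← W
  Q is a collider here and neither Q nor any of its descendants is conditioned on, so the collider stays closed — the path is blocked at Q.
Since the path U → K ← G → A ← W is active, U and W are not d-separated given {A, L}.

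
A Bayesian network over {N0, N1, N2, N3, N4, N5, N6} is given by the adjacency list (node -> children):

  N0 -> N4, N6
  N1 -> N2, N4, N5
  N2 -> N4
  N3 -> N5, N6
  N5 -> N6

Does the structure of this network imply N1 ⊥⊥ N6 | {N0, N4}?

No

We examine all 4 paths between N1 and N6:
Path 1: N1 → N2 → N4 ← N0 → N6
  N0 is a fork here and N0 is conditioned on, so the path is blocked at N0.
Path 2: N1 → N5 → N6
  N5 is a chain and N5 is not conditioned on — no node blocks this path, so it is active.
Path 3: N1 → N5 ← N3 → N6
  N5 is a collider here and neither N5 nor any of its descendants is conditioned on, so the collider stays closed — the path is blocked at N5.
Path 4: N1 → N4 ← N0 → N6
  N0 is a fork here and N0 is conditioned on, so the path is blocked at N0.
Because an active path exists, N1 and N6 are not d-separated.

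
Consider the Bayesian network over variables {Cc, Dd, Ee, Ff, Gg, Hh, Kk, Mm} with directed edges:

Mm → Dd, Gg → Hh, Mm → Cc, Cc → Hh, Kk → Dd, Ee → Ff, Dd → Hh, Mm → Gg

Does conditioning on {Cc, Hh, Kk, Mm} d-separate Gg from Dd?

No

There are 4 undirected paths between Gg and Dd; checking each against the conditioning set {Cc, Hh, Kk, Mm}:
Path 1: Gg → Hh ← Dd
  Hh is a collider and Hh is conditioned on, which opens it — no node blocks this path, so it is active.
Path 2: Gg → Hh ← Cc ← Mm → Dd
  Cc is a chain here and Cc is conditioned on, so the path is blocked at Cc.
Path 3: Gg ← Mm → Dd
  Mm is a fork here and Mm is conditioned on, so the path is blocked at Mm.
Path 4: Gg ← Mm → Cc → Hh ← Dd
  Mm is a fork here and Mm is conditioned on, so the path is blocked at Mm.
At least one path is unblocked, so d-separation fails.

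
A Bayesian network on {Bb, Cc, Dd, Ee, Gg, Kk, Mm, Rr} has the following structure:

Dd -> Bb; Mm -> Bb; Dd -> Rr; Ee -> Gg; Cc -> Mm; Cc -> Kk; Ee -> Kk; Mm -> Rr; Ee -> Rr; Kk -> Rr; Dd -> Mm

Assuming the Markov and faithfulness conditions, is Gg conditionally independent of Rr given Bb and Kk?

We examine all 5 paths between Gg and Rr:
  1. Gg ← Ee → Rr — Ee:fork[open] ⇒ active
  2. Gg ← Ee → Kk → Rr — Ee:fork[open]; Kk:chain[blocks] ⇒ blocked
  3. Gg ← Ee → Kk ← Cc → Mm → Rr — Ee:fork[open]; Kk:collider[open]; Cc:fork[open]; Mm:chain[open] ⇒ active
  4. Gg ← Ee → Kk ← Cc → Mm ← Dd → Rr — Ee:fork[open]; Kk:collider[open]; Cc:fork[open]; Mm:collider[open]; Dd:fork[open] ⇒ active
  5. Gg ← Ee → Kk ← Cc → Mm → Bb ← Dd → Rr — Ee:fork[open]; Kk:collider[open]; Cc:fork[open]; Mm:chain[open]; Bb:collider[open]; Dd:fork[open] ⇒ active
Since the path Gg ← Ee → Rr is active, Gg and Rr are not d-separated given {Bb, Kk}.

No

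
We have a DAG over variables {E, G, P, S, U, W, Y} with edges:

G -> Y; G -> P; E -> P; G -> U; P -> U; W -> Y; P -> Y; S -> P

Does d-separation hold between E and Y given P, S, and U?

No

We examine all 3 paths between E and Y:
  1. E → P ← G → Y — P:collider[open]; G:fork[open] ⇒ active
  2. E → P → U ← G → Y — P:chain[blocks]; U:collider[open]; G:fork[open] ⇒ blocked
  3. E → P → Y — P:chain[blocks] ⇒ blocked
Because an active path exists, E and Y are not d-separated.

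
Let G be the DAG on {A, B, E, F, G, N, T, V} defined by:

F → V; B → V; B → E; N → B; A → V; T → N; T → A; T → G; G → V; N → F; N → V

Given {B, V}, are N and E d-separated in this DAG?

Enumerating the 5 paths from N to E and testing each for blocking by {B, V}:
  1. N → F → V ← B → E — F:chain[open]; V:collider[open]; B:fork[blocks] ⇒ blocked
  2. N ← T → A → V ← B → E — T:fork[open]; A:chain[open]; V:collider[open]; B:fork[blocks] ⇒ blocked
  3. N ← T → G → V ← B → E — T:fork[open]; G:chain[open]; V:collider[open]; B:fork[blocks] ⇒ blocked
  4. N → V ← B → E — V:collider[open]; B:fork[blocks] ⇒ blocked
  5. N → B → E — B:chain[blocks] ⇒ blocked
Every path is blocked, so N and E are d-separated given {B, V}.

Yes — N and E are d-separated given {B, V}.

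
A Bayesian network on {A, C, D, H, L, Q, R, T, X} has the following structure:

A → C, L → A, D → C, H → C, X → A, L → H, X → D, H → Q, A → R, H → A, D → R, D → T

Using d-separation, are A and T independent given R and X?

Enumerating the 5 paths from A to T and testing each for blocking by {R, X}:
  1. A ← L → H → C ← D → T — L:fork[open]; H:chain[open]; C:collider[blocks]; D:fork[open] ⇒ blocked
  2. A → R ← D → T — R:collider[open]; D:fork[open] ⇒ active
  3. A → C ← D → T — C:collider[blocks]; D:fork[open] ⇒ blocked
  4. A ← H → C ← D → T — H:fork[open]; C:collider[blocks]; D:fork[open] ⇒ blocked
  5. A ← X → D → T — X:fork[blocks]; D:chain[open] ⇒ blocked
At least one path is unblocked, so d-separation fails.

No — A and T are not d-separated given {R, X}.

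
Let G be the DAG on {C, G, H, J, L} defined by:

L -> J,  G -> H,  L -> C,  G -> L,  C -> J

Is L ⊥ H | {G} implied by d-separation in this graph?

Yes

Only one path connects L and H:
Path 1: L ← G → H
  G is a fork here and G is conditioned on, so the path is blocked at G.
Every path is blocked, so L and H are d-separated given {G}.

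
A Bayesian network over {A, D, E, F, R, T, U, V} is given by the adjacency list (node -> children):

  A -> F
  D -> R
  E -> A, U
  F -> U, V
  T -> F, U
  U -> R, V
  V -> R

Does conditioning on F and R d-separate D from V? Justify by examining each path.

No

5 paths connect D and V; each must be blocked for d-separation to hold:
Path 1: D → R ← U ← T → F → V
  F is a chain here and F is conditioned on, so the path is blocked at F.
Path 2: D → R ← U → V
  R is a collider and R is conditioned on, which opens it; U is a fork and U is not conditioned on — no node blocks this path, so it is active.
Path 3: D → R ← U ← F → V
  F is a fork here and F is conditioned on, so the path is blocked at F.
Path 4: D → R ← U ← E → A → F → V
  F is a chain here and F is conditioned on, so the path is blocked at F.
Path 5: D → R ← V
  R is a collider and R is conditioned on, which opens it — no node blocks this path, so it is active.
Because an active path exists, D and V are not d-separated.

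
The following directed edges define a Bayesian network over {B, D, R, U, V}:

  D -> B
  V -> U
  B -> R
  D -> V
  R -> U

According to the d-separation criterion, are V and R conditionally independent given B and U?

No

There are 2 undirected paths between V and R; checking each against the conditioning set {B, U}:
Path 1: V → U ← R
  U is a collider and U is conditioned on, which opens it — no node blocks this path, so it is active.
Path 2: V ← D → B → R
  B is a chain here and B is conditioned on, so the path is blocked at B.
At least one path is unblocked, so d-separation fails.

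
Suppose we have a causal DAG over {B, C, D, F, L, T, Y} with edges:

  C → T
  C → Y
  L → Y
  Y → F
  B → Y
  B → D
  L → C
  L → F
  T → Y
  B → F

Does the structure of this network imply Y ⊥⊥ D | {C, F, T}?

We examine all 5 paths between Y and D:
Path 1: Y → F ← B → D
  F is a collider and F is conditioned on, which opens it; B is a fork and B is not conditioned on — no node blocks this path, so it is active.
Path 2: Y ← T ← C ← L → F ← B → D
  T is a chain here and T is conditioned on, so the path is blocked at T.
Path 3: Y ← B → D
  B is a fork and B is not conditioned on — no node blocks this path, so it is active.
Path 4: Y ← L → F ← B → D
  L is a fork and L is not conditioned on; F is a collider and F is conditioned on, which opens it; B is a fork and B is not conditioned on — no node blocks this path, so it is active.
Path 5: Y ← C ← L → F ← B → D
  C is a chain here and C is conditioned on, so the path is blocked at C.
At least one path is unblocked, so d-separation fails.

No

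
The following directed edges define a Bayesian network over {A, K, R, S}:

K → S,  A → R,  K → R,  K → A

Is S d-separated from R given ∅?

Enumerating the 2 paths from S to R and testing each for blocking by ∅:
  1. S ← K → A → R — K:fork[open]; A:chain[open] ⇒ active
  2. S ← K → R — K:fork[open] ⇒ active
At least one path is unblocked, so d-separation fails.

No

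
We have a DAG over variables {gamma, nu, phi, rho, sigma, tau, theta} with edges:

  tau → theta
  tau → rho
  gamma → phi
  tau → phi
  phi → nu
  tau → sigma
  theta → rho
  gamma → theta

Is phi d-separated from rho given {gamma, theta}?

No — phi and rho are not d-separated given {gamma, theta}.

4 paths connect phi and rho; each must be blocked for d-separation to hold:
  1. phi ← tau → theta → rho — tau:fork[open]; theta:chain[blocks] ⇒ blocked
  2. phi ← tau → rho — tau:fork[open] ⇒ active
  3. phi ← gamma → theta → rho — gamma:fork[blocks]; theta:chain[blocks] ⇒ blocked
  4. phi ← gamma → theta ← tau → rho — gamma:fork[blocks]; theta:collider[open]; tau:fork[open] ⇒ blocked
Because an active path exists, phi and rho are not d-separated.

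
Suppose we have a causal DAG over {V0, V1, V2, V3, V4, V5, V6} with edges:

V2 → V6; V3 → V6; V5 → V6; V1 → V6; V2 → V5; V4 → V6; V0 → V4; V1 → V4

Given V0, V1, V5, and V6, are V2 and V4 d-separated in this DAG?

There are 4 undirected paths between V2 and V4; checking each against the conditioning set {V0, V1, V5, V6}:
  1. V2 → V5 → V6 ← V4 — V5:chain[blocks]; V6:collider[open] ⇒ blocked
  2. V2 → V5 → V6 ← V1 → V4 — V5:chain[blocks]; V6:collider[open]; V1:fork[blocks] ⇒ blocked
  3. V2 → V6 ← V4 — V6:collider[open] ⇒ active
  4. V2 → V6 ← V1 → V4 — V6:collider[open]; V1:fork[blocks] ⇒ blocked
Because an active path exists, V2 and V4 are not d-separated.

No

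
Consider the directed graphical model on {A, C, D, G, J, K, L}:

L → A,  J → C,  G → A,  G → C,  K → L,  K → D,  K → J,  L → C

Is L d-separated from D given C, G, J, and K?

Yes — L and D are d-separated given {C, G, J, K}.

3 paths connect L and D; each must be blocked for d-separation to hold:
  1. L ← K → D — K:fork[blocks] ⇒ blocked
  2. L → A ← G → C ← J ← K → D — A:collider[blocks]; G:fork[blocks]; C:collider[open]; J:chain[blocks]; K:fork[blocks] ⇒ blocked
  3. L → C ← J ← K → D — C:collider[open]; J:chain[blocks]; K:fork[blocks] ⇒ blocked
Since every path is blocked, d-separation holds.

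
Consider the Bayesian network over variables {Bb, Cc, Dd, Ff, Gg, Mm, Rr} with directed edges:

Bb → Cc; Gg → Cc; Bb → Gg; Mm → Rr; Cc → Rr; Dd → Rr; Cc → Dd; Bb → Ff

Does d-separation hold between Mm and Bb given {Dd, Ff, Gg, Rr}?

There are 4 undirected paths between Mm and Bb; checking each against the conditioning set {Dd, Ff, Gg, Rr}:
  1. Mm → Rr ← Dd ← Cc ← Bb — Rr:collider[open]; Dd:chain[blocks]; Cc:chain[open] ⇒ blocked
  2. Mm → Rr ← Dd ← Cc ← Gg ← Bb — Rr:collider[open]; Dd:chain[blocks]; Cc:chain[open]; Gg:chain[blocks] ⇒ blocked
  3. Mm → Rr ← Cc ← Bb — Rr:collider[open]; Cc:chain[open] ⇒ active
  4. Mm → Rr ← Cc ← Gg ← Bb — Rr:collider[open]; Cc:chain[open]; Gg:chain[blocks] ⇒ blocked
At least one path is unblocked, so d-separation fails.

No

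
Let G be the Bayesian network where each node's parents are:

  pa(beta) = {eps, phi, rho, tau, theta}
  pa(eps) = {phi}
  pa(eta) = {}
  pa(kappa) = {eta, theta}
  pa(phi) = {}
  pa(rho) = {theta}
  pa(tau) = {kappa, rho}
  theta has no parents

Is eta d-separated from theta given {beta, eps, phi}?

There are 5 undirected paths between eta and theta; checking each against the conditioning set {beta, eps, phi}:
Path 1: eta → kappa → tau ← rho → beta ← theta
  kappa is a chain and kappa is not conditioned on; tau is a collider and its descendant beta is conditioned on, which opens it; rho is a fork and rho is not conditioned on; beta is a collider and beta is conditioned on, which opens it — no node blocks this path, so it is active.
Path 2: eta → kappa → tau ← rho ← theta
  kappa is a chain and kappa is not conditioned on; tau is a collider and its descendant beta is conditioned on, which opens it; rho is a chain and rho is not conditioned on — no node blocks this path, so it is active.
Path 3: eta → kappa → tau → beta ← rho ← theta
  kappa is a chain and kappa is not conditioned on; tau is a chain and tau is not conditioned on; beta is a collider and beta is conditioned on, which opens it; rho is a chain and rho is not conditioned on — no node blocks this path, so it is active.
Path 4: eta → kappa → tau → beta ← theta
  kappa is a chain and kappa is not conditioned on; tau is a chain and tau is not conditioned on; beta is a collider and beta is conditioned on, which opens it — no node blocks this path, so it is active.
Path 5: eta → kappa ← theta
  kappa is a collider and its descendant beta is conditioned on, which opens it — no node blocks this path, so it is active.
At least one path is unblocked, so d-separation fails.

No — eta and theta are not d-separated given {beta, eps, phi}.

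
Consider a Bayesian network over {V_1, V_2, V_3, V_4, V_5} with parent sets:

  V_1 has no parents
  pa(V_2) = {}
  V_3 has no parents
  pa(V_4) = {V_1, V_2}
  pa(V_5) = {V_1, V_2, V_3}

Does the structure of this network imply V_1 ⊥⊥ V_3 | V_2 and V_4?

Yes

There are 2 undirected paths between V_1 and V_3; checking each against the conditioning set {V_2, V_4}:
Path 1: V_1 → V_5 ← V_3
  V_5 is a collider here and neither V_5 nor any of its descendants is conditioned on, so the collider stays closed — the path is blocked at V_5.
Path 2: V_1 → V_4 ← V_2 → V_5 ← V_3
  V_2 is a fork here and V_2 is conditioned on, so the path is blocked at V_2.
All paths are blocked; V_1 ⊥ V_3 | {V_2, V_4} holds.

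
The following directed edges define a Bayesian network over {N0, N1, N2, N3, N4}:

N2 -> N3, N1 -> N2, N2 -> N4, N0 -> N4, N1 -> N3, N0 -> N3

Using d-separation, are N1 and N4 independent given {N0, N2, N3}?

Enumerating the 4 paths from N1 to N4 and testing each for blocking by {N0, N2, N3}:
  1. N1 → N3 ← N0 → N4 — N3:collider[open]; N0:fork[blocks] ⇒ blocked
  2. N1 → N3 ← N2 → N4 — N3:collider[open]; N2:fork[blocks] ⇒ blocked
  3. N1 → N2 → N3 ← N0 → N4 — N2:chain[blocks]; N3:collider[open]; N0:fork[blocks] ⇒ blocked
  4. N1 → N2 → N4 — N2:chain[blocks] ⇒ blocked
Since every path is blocked, d-separation holds.

Yes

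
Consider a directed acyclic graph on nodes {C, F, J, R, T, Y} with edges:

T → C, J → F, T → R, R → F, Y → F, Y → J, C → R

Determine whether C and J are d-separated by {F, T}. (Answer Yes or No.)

No

There are 4 undirected paths between C and J; checking each against the conditioning set {F, T}:
  1. C → R → F ← J — R:chain[open]; F:collider[open] ⇒ active
  2. C → R → F ← Y → J — R:chain[open]; F:collider[open]; Y:fork[open] ⇒ active
  3. C ← T → R → F ← J — T:fork[blocks]; R:chain[open]; F:collider[open] ⇒ blocked
  4. C ← T → R → F ← Y → J — T:fork[blocks]; R:chain[open]; F:collider[open]; Y:fork[open] ⇒ blocked
Because an active path exists, C and J are not d-separated.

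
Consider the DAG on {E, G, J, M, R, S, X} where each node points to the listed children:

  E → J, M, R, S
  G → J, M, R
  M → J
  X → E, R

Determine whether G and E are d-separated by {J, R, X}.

We examine all 6 paths between G and E:
  1. G → J ← E — J:collider[open] ⇒ active
  2. G → J ← M ← E — J:collider[open]; M:chain[open] ⇒ active
  3. G → R ← X → E — R:collider[open]; X:fork[blocks] ⇒ blocked
  4. G → R ← E — R:collider[open] ⇒ active
  5. G → M → J ← E — M:chain[open]; J:collider[open] ⇒ active
  6. G → M ← E — M:collider[open] ⇒ active
Because an active path exists, G and E are not d-separated.

No — G and E are not d-separated given {J, R, X}.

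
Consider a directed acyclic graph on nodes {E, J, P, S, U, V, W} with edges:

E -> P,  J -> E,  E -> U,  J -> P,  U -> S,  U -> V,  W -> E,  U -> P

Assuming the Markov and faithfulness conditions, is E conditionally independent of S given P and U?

Yes

There are 3 undirected paths between E and S; checking each against the conditioning set {P, U}:
Path 1: E → U → S
  U is a chain here and U is conditioned on, so the path is blocked at U.
Path 2: E ← J → P ← U → S
  U is a fork here and U is conditioned on, so the path is blocked at U.
Path 3: E → P ← U → S
  U is a fork here and U is conditioned on, so the path is blocked at U.
All paths are blocked; E ⊥ S | {P, U} holds.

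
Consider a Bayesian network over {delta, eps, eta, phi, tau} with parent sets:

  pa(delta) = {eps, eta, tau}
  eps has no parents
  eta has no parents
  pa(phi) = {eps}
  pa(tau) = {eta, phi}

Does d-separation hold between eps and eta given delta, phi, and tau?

No

There are 4 undirected paths between eps and eta; checking each against the conditioning set {delta, phi, tau}:
Path 1: eps → delta ← eta
  delta is a collider and delta is conditioned on, which opens it — no node blocks this path, so it is active.
Path 2: eps → delta ← tau ← eta
  tau is a chain here and tau is conditioned on, so the path is blocked at tau.
Path 3: eps → phi → tau ← eta
  phi is a chain here and phi is conditioned on, so the path is blocked at phi.
Path 4: eps → phi → tau → delta ← eta
  phi is a chain here and phi is conditioned on, so the path is blocked at phi.
Because an active path exists, eps and eta are not d-separated.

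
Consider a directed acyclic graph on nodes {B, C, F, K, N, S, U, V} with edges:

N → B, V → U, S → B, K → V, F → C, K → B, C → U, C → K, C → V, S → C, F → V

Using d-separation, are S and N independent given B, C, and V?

5 paths connect S and N; each must be blocked for d-separation to hold:
Path 1: S → C ← F → V ← K → B ← N
  C is a collider and C is conditioned on, which opens it; F is a fork and F is not conditioned on; V is a collider and V is conditioned on, which opens it; K is a fork and K is not conditioned on; B is a collider and B is conditioned on, which opens it — no node blocks this path, so it is active.
Path 2: S → C → V ← K → B ← N
  C is a chain here and C is conditioned on, so the path is blocked at C.
Path 3: S → C → U ← V ← K → B ← N
  C is a chain here and C is conditioned on, so the path is blocked at C.
Path 4: S → C → K → B ← N
  C is a chain here and C is conditioned on, so the path is blocked at C.
Path 5: S → B ← N
  B is a collider and B is conditioned on, which opens it — no node blocks this path, so it is active.
At least one path is unblocked, so d-separation fails.

No — S and N are not d-separated given {B, C, V}.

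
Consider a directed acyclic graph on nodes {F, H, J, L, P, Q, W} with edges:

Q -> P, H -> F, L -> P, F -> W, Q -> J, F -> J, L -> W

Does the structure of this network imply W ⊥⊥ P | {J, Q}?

2 paths connect W and P; each must be blocked for d-separation to hold:
  1. W ← L → P — L:fork[open] ⇒ active
  2. W ← F → J ← Q → P — F:fork[open]; J:collider[open]; Q:fork[blocks] ⇒ blocked
Since the path W ← L → P is active, W and P are not d-separated given {J, Q}.

No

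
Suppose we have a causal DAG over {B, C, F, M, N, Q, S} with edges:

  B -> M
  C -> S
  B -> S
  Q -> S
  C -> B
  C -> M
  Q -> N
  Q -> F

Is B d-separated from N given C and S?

Enumerating the 3 paths from B to N and testing each for blocking by {C, S}:
Path 1: B → M ← C → S ← Q → N
  M is a collider here and neither M nor any of its descendants is conditioned on, so the collider stays closed — the path is blocked at M.
Path 2: B ← C → S ← Q → N
  C is a fork here and C is conditioned on, so the path is blocked at C.
Path 3: B → S ← Q → N
  S is a collider and S is conditioned on, which opens it; Q is a fork and Q is not conditioned on — no node blocks this path, so it is active.
Since the path B → S ← Q → N is active, B and N are not d-separated given {C, S}.

No — B and N are not d-separated given {C, S}.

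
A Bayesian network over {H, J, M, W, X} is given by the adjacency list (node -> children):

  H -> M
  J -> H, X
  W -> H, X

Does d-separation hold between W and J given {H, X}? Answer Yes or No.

No

There are 2 undirected paths between W and J; checking each against the conditioning set {H, X}:
Path 1: W → X ← J
  X is a collider and X is conditioned on, which opens it — no node blocks this path, so it is active.
Path 2: W → H ← J
  H is a collider and H is conditioned on, which opens it — no node blocks this path, so it is active.
At least one path is unblocked, so d-separation fails.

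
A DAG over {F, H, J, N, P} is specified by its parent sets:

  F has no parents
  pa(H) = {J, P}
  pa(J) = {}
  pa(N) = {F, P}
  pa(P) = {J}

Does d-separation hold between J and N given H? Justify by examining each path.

2 paths connect J and N; each must be blocked for d-separation to hold:
  1. J → P → N — P:chain[open] ⇒ active
  2. J → H ← P → N — H:collider[open]; P:fork[open] ⇒ active
At least one path is unblocked, so d-separation fails.

No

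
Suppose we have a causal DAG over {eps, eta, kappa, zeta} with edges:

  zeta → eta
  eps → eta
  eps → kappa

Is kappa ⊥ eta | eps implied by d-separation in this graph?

Yes — kappa and eta are d-separated given {eps}.

The only undirected path from kappa to eta is:
Path 1: kappa ← eps → eta
  eps is a fork here and eps is conditioned on, so the path is blocked at eps.
All paths are blocked; kappa ⊥ eta | {eps} holds.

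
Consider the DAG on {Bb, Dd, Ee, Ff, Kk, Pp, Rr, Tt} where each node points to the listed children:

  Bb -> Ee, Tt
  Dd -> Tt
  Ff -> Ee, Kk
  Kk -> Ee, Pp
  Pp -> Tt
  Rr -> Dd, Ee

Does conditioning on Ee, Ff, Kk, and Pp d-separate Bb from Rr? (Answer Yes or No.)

We examine all 6 paths between Bb and Rr:
Path 1: Bb → Tt ← Pp ← Kk ← Ff → Ee ← Rr
  Tt is a collider here and neither Tt nor any of its descendants is conditioned on, so the collider stays closed — the path is blocked at Tt.
Path 2: Bb → Tt ← Pp ← Kk → Ee ← Rr
  Tt is a collider here and neither Tt nor any of its descendants is conditioned on, so the collider stays closed — the path is blocked at Tt.
Path 3: Bb → Tt ← Dd ← Rr
  Tt is a collider here and neither Tt nor any of its descendants is conditioned on, so the collider stays closed — the path is blocked at Tt.
Path 4: Bb → Ee ← Ff → Kk → Pp → Tt ← Dd ← Rr
  Ff is a fork here and Ff is conditioned on, so the path is blocked at Ff.
Path 5: Bb → Ee ← Kk → Pp → Tt ← Dd ← Rr
  Kk is a fork here and Kk is conditioned on, so the path is blocked at Kk.
Path 6: Bb → Ee ← Rr
  Ee is a collider and Ee is conditioned on, which opens it — no node blocks this path, so it is active.
Because an active path exists, Bb and Rr are not d-separated.

No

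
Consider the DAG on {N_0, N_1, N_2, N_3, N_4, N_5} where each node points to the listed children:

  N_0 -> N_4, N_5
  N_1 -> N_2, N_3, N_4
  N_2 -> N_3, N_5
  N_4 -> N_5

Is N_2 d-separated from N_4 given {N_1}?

Yes

4 paths connect N_2 and N_4; each must be blocked for d-separation to hold:
  1. N_2 ← N_1 → N_4 — N_1:fork[blocks] ⇒ blocked
  2. N_2 → N_5 ← N_4 — N_5:collider[blocks] ⇒ blocked
  3. N_2 → N_5 ← N_0 → N_4 — N_5:collider[blocks]; N_0:fork[open] ⇒ blocked
  4. N_2 → N_3 ← N_1 → N_4 — N_3:collider[blocks]; N_1:fork[blocks] ⇒ blocked
All paths are blocked; N_2 ⊥ N_4 | {N_1} holds.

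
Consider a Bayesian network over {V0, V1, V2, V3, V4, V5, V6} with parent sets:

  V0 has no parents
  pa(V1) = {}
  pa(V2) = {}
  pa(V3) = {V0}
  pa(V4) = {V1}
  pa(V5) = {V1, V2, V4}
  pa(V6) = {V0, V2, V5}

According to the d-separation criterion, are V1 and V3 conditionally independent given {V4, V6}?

4 paths connect V1 and V3; each must be blocked for d-separation to hold:
Path 1: V1 → V5 ← V2 → V6 ← V0 → V3
  V5 is a collider and its descendant V6 is conditioned on, which opens it; V2 is a fork and V2 is not conditioned on; V6 is a collider and V6 is conditioned on, which opens it; V0 is a fork and V0 is not conditioned on — no node blocks this path, so it is active.
Path 2: V1 → V5 → V6 ← V0 → V3
  V5 is a chain and V5 is not conditioned on; V6 is a collider and V6 is conditioned on, which opens it; V0 is a fork and V0 is not conditioned on — no node blocks this path, so it is active.
Path 3: V1 → V4 → V5 ← V2 → V6 ← V0 → V3
  V4 is a chain here and V4 is conditioned on, so the path is blocked at V4.
Path 4: V1 → V4 → V5 → V6 ← V0 → V3
  V4 is a chain here and V4 is conditioned on, so the path is blocked at V4.
At least one path is unblocked, so d-separation fails.

No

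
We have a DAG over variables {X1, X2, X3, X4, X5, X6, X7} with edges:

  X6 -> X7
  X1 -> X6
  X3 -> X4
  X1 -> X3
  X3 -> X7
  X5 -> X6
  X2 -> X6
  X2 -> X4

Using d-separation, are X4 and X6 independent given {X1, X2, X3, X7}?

Yes

There are 3 undirected paths between X4 and X6; checking each against the conditioning set {X1, X2, X3, X7}:
Path 1: X4 ← X2 → X6
  X2 is a fork here and X2 is conditioned on, so the path is blocked at X2.
Path 2: X4 ← X3 ← X1 → X6
  X3 is a chain here and X3 is conditioned on, so the path is blocked at X3.
Path 3: X4 ← X3 → X7 ← X6
  X3 is a fork here and X3 is conditioned on, so the path is blocked at X3.
Every path is blocked, so X4 and X6 are d-separated given {X1, X2, X3, X7}.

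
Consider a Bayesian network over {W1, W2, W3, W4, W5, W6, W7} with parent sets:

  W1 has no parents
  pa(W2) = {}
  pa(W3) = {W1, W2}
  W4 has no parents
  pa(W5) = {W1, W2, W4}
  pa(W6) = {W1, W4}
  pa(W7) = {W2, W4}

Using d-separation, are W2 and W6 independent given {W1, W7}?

No

6 paths connect W2 and W6; each must be blocked for d-separation to hold:
Path 1: W2 → W7 ← W4 → W5 ← W1 → W6
  W5 is a collider here and neither W5 nor any of its descendants is conditioned on, so the collider stays closed — the path is blocked at W5.
Path 2: W2 → W7 ← W4 → W6
  W7 is a collider and W7 is conditioned on, which opens it; W4 is a fork and W4 is not conditioned on — no node blocks this path, so it is active.
Path 3: W2 → W5 ← W4 → W6
  W5 is a collider here and neither W5 nor any of its descendants is conditioned on, so the collider stays closed — the path is blocked at W5.
Path 4: W2 → W5 ← W1 → W6
  W5 is a collider here and neither W5 nor any of its descendants is conditioned on, so the collider stays closed — the path is blocked at W5.
Path 5: W2 → W3 ← W1 → W5 ← W4 → W6
  W3 is a collider here and neither W3 nor any of its descendants is conditioned on, so the collider stays closed — the path is blocked at W3.
Path 6: W2 → W3 ← W1 → W6
  W3 is a collider here and neither W3 nor any of its descendants is conditioned on, so the collider stays closed — the path is blocked at W3.
Because an active path exists, W2 and W6 are not d-separated.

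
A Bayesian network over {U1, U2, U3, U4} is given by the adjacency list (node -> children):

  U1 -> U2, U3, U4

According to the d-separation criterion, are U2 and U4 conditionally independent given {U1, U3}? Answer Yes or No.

The only undirected path from U2 to U4 is:
Path 1: U2 ← U1 → U4
  U1 is a fork here and U1 is conditioned on, so the path is blocked at U1.
Every path is blocked, so U2 and U4 are d-separated given {U1, U3}.

Yes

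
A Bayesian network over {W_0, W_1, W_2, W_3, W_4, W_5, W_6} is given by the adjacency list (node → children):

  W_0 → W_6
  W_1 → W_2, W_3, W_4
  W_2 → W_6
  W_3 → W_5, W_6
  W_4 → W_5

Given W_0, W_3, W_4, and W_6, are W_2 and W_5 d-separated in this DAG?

Yes

There are 4 undirected paths between W_2 and W_5; checking each against the conditioning set {W_0, W_3, W_4, W_6}:
  1. W_2 ← W_1 → W_3 → W_5 — W_1:fork[open]; W_3:chain[blocks] ⇒ blocked
  2. W_2 ← W_1 → W_4 → W_5 — W_1:fork[open]; W_4:chain[blocks] ⇒ blocked
  3. W_2 → W_6 ← W_3 ← W_1 → W_4 → W_5 — W_6:collider[open]; W_3:chain[blocks]; W_1:fork[open]; W_4:chain[blocks] ⇒ blocked
  4. W_2 → W_6 ← W_3 → W_5 — W_6:collider[open]; W_3:fork[blocks] ⇒ blocked
Every path is blocked, so W_2 and W_5 are d-separated given {W_0, W_3, W_4, W_6}.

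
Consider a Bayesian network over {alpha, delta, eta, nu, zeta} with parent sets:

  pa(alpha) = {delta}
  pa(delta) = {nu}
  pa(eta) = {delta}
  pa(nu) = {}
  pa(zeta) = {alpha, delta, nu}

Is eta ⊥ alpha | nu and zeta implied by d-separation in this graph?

3 paths connect eta and alpha; each must be blocked for d-separation to hold:
  1. eta ← delta → zeta ← alpha — delta:fork[open]; zeta:collider[open] ⇒ active
  2. eta ← delta → alpha — delta:fork[open] ⇒ active
  3. eta ← delta ← nu → zeta ← alpha — delta:chain[open]; nu:fork[blocks]; zeta:collider[open] ⇒ blocked
Because an active path exists, eta and alpha are not d-separated.

No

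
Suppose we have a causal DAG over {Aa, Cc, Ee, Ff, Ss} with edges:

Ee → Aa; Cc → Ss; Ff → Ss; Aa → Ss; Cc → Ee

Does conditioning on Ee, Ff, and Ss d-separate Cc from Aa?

We examine all 2 paths between Cc and Aa:
  1. Cc → Ss ← Aa — Ss:collider[open] ⇒ active
  2. Cc → Ee → Aa — Ee:chain[blocks] ⇒ blocked
Since the path Cc → Ss ← Aa is active, Cc and Aa are not d-separated given {Ee, Ff, Ss}.

No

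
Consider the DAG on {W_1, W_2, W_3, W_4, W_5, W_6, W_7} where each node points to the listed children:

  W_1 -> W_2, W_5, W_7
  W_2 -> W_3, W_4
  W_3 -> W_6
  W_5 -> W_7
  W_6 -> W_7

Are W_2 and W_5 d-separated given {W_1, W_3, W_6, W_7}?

We examine all 4 paths between W_2 and W_5:
Path 1: W_2 ← W_1 → W_7 ← W_5
  W_1 is a fork here and W_1 is conditioned on, so the path is blocked at W_1.
Path 2: W_2 ← W_1 → W_5
  W_1 is a fork here and W_1 is conditioned on, so the path is blocked at W_1.
Path 3: W_2 → W_3 → W_6 → W_7 ← W_5
  W_3 is a chain here and W_3 is conditioned on, so the path is blocked at W_3.
Path 4: W_2 → W_3 → W_6 → W_7 ← W_1 → W_5
  W_3 is a chain here and W_3 is conditioned on, so the path is blocked at W_3.
All paths are blocked; W_2 ⊥ W_5 | {W_1, W_3, W_6, W_7} holds.

Yes — W_2 and W_5 are d-separated given {W_1, W_3, W_6, W_7}.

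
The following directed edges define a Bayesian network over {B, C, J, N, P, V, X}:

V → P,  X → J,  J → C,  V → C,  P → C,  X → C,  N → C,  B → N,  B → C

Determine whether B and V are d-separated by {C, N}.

Enumerating the 4 paths from B to V and testing each for blocking by {C, N}:
Path 1: B → N → C ← V
  N is a chain here and N is conditioned on, so the path is blocked at N.
Path 2: B → N → C ← P ← V
  N is a chain here and N is conditioned on, so the path is blocked at N.
Path 3: B → C ← V
  C is a collider and C is conditioned on, which opens it — no node blocks this path, so it is active.
Path 4: B → C ← P ← V
  C is a collider and C is conditioned on, which opens it; P is a chain and P is not conditioned on — no node blocks this path, so it is active.
Since the path B → C ← V is active, B and V are not d-separated given {C, N}.

No — B and V are not d-separated given {C, N}.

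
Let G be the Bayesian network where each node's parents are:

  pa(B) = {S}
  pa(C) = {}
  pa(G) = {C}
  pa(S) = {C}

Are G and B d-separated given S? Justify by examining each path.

Yes — G and B are d-separated given {S}.

The only undirected path from G to B is:
Path 1: G ← C → S → B
  S is a chain here and S is conditioned on, so the path is blocked at S.
Since every path is blocked, d-separation holds.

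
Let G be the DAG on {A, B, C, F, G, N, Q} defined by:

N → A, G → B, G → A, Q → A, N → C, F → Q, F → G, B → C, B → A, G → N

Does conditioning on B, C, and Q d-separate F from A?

No

Enumerating the 6 paths from F to A and testing each for blocking by {B, C, Q}:
  1. F → Q → A — Q:chain[blocks] ⇒ blocked
  2. F → G → B → C ← N → A — G:chain[open]; B:chain[blocks]; C:collider[open]; N:fork[open] ⇒ blocked
  3. F → G → B → A — G:chain[open]; B:chain[blocks] ⇒ blocked
  4. F → G → A — G:chain[open] ⇒ active
  5. F → G → N → C ← B → A — G:chain[open]; N:chain[open]; C:collider[open]; B:fork[blocks] ⇒ blocked
  6. F → G → N → A — G:chain[open]; N:chain[open] ⇒ active
At least one path is unblocked, so d-separation fails.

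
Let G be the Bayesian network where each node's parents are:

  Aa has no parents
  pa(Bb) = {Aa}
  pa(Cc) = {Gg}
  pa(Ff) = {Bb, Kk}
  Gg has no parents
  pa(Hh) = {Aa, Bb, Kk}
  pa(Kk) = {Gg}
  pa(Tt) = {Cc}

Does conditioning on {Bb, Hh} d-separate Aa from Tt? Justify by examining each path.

No

We examine all 4 paths between Aa and Tt:
Path 1: Aa → Hh ← Bb → Ff ← Kk ← Gg → Cc → Tt
  Bb is a fork here and Bb is conditioned on, so the path is blocked at Bb.
Path 2: Aa → Hh ← Kk ← Gg → Cc → Tt
  Hh is a collider and Hh is conditioned on, which opens it; Kk is a chain and Kk is not conditioned on; Gg is a fork and Gg is not conditioned on; Cc is a chain and Cc is not conditioned on — no node blocks this path, so it is active.
Path 3: Aa → Bb → Ff ← Kk ← Gg → Cc → Tt
  Bb is a chain here and Bb is conditioned on, so the path is blocked at Bb.
Path 4: Aa → Bb → Hh ← Kk ← Gg → Cc → Tt
  Bb is a chain here and Bb is conditioned on, so the path is blocked at Bb.
Since the path Aa → Hh ← Kk ← Gg → Cc → Tt is active, Aa and Tt are not d-separated given {Bb, Hh}.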